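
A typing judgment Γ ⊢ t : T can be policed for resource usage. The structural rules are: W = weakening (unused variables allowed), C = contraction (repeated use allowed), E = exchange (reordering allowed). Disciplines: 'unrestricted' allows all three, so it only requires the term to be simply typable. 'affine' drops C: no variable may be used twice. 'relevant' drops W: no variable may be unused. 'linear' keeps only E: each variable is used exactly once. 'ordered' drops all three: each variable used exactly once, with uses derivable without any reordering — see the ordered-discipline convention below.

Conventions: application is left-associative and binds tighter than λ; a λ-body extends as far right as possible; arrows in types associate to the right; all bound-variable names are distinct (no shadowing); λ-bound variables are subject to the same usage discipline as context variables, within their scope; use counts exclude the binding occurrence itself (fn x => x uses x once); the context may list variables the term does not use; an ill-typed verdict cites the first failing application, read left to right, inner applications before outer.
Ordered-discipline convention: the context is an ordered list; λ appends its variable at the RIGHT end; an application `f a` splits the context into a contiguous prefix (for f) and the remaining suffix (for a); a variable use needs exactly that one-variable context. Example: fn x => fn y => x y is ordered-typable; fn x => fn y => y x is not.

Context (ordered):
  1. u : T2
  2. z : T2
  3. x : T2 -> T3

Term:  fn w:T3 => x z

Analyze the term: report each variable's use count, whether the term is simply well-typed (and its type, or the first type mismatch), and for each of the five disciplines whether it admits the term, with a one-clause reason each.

counts: u ×0; z ×1; x ×1; w [bound] ×0
left-to-right use order: x, z
typing: well-typed at T3 -> T3
ordered: ✗, needs weakening: u, w unused
linear: ✗, needs weakening: u, w unused
affine: ✓, none of u, z, x, w used more than once
relevant: ✗, needs weakening: u, w unused
unrestricted: ✓, well-typed at T3 -> T3; no restrictions here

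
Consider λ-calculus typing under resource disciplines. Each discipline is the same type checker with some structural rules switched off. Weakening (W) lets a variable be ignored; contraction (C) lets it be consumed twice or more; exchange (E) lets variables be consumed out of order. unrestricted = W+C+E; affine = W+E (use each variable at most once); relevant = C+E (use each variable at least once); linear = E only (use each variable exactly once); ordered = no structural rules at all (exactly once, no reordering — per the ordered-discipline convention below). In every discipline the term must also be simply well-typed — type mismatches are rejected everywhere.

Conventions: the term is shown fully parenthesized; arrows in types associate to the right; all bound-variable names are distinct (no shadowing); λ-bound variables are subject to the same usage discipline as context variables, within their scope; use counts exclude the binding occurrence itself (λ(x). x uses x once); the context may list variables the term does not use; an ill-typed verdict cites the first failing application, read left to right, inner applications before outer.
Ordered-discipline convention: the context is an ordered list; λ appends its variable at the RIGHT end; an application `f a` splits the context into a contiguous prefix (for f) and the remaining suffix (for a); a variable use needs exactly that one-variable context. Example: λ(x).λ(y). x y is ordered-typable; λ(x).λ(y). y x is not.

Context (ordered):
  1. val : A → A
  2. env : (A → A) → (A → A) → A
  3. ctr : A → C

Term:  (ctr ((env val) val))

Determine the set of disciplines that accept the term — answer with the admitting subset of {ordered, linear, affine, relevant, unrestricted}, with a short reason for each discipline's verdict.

admitted by: relevant, unrestricted
variable uses: val: 2×; env: 1×; ctr: 1×
order of uses: ctr, env, val, val
typing: well-typed — term : C
ordered: ✗ — needs contraction — val ×2
linear: ✗ — needs contraction — val ×2
affine: ✗ — needs contraction — val ×2
relevant: ✓ — at least one use each (val, env, ctr)
unrestricted: ✓ — simply typable at C; W, C, E all held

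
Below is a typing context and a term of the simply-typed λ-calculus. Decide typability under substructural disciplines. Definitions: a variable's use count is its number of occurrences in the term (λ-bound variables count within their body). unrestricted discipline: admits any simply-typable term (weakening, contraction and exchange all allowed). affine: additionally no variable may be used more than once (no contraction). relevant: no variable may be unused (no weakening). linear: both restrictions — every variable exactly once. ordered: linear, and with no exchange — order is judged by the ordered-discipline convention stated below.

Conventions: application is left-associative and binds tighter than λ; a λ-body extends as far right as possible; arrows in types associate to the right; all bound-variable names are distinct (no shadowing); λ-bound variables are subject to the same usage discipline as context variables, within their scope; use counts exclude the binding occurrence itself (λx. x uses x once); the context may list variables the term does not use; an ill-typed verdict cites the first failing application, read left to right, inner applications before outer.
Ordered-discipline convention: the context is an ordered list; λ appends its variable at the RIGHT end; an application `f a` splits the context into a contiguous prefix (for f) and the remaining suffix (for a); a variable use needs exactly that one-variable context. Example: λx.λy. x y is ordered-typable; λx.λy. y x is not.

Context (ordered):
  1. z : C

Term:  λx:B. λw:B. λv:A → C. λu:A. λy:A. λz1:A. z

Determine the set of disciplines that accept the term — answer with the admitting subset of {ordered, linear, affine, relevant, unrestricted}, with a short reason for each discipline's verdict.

admitted in: affine, unrestricted
usage: z: 1×, x [bound]: 0×, w [bound]: 0×, v [bound]: 0×, u [bound]: 0×, y [bound]: 0×, z1 [bound]: 0×
use order (left to right): z
typing: well-typed — term : B → B → (A → C) → A → A → A → C
ordered: ✗ — needs weakening: x, w, v, u, y, z1 unused
linear: ✗ — needs weakening: x, w, v, u, y, z1 unused
affine: ✓ — at most one use each (z, x, w, v, u, y, z1)
relevant: ✗ — needs weakening: x, w, v, u, y, z1 unused
unrestricted: ✓ — well-typed at B → B → (A → C) → A → A → A → C; no restrictions here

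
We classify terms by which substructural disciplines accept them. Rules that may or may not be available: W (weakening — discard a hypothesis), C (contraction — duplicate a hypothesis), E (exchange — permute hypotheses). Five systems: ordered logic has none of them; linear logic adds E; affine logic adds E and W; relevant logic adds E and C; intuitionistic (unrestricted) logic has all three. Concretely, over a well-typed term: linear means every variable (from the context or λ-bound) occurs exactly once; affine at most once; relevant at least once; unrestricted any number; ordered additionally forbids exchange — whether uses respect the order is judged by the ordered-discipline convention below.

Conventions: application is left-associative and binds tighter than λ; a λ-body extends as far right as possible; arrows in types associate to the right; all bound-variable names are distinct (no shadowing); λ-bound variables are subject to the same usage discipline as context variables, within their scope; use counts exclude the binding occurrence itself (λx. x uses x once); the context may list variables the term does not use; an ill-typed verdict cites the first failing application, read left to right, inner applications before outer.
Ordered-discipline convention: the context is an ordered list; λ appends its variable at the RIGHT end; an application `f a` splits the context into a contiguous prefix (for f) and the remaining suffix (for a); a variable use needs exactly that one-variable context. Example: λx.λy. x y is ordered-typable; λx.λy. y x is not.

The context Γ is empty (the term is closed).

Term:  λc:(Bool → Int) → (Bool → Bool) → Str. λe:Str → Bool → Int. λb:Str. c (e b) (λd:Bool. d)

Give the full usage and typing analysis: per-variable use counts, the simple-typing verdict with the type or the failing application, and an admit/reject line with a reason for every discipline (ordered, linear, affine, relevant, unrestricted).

variable uses: c (λ-bound)=1; e (λ-bound)=1; b (λ-bound)=1; d (λ-bound)=1
order of uses: c, e, b, d
typing: the term checks, with type ((Bool → Int) → (Bool → Bool) → Str) → (Str → Bool → Int) → Str → Str
ordered: ✓ — one use each (c, e, b, d); ordered split holds
linear: ✓ — single use per variable (c, e, b, d)
affine: ✓ — c, e, b, d: no repeats, contraction unneeded
relevant: ✓ — every one of c, e, b, d appears
unrestricted: ✓ — simply typable at ((Bool → Int) → (Bool → Bool) → Str) → (Str → Bool → Int) → Str → Str; W, C, E all held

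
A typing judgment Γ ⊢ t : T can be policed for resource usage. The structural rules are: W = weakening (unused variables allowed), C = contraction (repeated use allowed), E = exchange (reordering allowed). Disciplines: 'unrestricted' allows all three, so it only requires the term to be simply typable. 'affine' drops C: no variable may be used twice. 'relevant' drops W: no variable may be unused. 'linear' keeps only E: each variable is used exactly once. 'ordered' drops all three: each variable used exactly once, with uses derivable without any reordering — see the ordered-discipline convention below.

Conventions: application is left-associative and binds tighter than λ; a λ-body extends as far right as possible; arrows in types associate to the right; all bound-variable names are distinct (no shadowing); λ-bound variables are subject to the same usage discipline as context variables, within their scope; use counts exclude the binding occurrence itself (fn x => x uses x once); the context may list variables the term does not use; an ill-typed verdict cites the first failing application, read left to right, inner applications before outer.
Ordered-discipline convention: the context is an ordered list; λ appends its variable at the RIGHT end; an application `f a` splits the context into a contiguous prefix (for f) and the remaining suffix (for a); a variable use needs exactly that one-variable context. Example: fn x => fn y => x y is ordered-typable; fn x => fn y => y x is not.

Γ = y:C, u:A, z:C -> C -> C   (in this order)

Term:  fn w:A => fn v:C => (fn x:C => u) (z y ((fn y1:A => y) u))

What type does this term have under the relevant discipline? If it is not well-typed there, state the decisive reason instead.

not well-typed under relevant — unused: w, v, x, y1 — weakening required
use counts: y: 2×, u: 2×, z: 1×, w [bound]: 0×, v [bound]: 0×, x [bound]: 0×, y1 [bound]: 0×
left-to-right use order: u, z, y, y, u
typing: well-typed — term : A -> C -> A
per-discipline verdicts: ordered ✗; linear ✗; affine ✗; relevant ✗; unrestricted ✓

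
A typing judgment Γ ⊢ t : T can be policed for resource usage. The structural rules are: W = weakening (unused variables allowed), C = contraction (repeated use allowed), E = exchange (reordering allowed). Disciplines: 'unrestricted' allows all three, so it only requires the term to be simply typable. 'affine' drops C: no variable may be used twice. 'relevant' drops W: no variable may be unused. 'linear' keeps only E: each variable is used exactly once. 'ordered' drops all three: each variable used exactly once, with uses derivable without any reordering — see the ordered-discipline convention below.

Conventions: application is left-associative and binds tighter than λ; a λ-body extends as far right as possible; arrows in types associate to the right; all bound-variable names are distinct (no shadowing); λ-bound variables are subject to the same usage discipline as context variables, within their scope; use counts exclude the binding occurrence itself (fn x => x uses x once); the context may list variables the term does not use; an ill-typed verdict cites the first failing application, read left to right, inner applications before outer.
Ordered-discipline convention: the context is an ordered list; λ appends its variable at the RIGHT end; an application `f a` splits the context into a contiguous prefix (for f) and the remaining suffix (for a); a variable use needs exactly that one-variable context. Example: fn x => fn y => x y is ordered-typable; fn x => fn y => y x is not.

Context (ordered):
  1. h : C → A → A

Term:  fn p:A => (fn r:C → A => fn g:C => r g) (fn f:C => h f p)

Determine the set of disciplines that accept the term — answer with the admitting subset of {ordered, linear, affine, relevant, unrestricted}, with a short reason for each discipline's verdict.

accepted by: linear, affine, relevant, unrestricted
usage: h: 1, p (bound): 1, r (bound): 1, g (bound): 1, f (bound): 1
uses in reading order: r, g, h, f, p
typing: the term checks, with type A → C → A
ordered: ✗ — no contiguous prefix/suffix split fits r, g, h, f, p
linear: ✓ — h, p, r, g, f: one use apiece
affine: ✓ — none of h, p, r, g, f used more than once
relevant: ✓ — every one of h, p, r, g, f appears
unrestricted: ✓ — typability at A → C → A is all that's needed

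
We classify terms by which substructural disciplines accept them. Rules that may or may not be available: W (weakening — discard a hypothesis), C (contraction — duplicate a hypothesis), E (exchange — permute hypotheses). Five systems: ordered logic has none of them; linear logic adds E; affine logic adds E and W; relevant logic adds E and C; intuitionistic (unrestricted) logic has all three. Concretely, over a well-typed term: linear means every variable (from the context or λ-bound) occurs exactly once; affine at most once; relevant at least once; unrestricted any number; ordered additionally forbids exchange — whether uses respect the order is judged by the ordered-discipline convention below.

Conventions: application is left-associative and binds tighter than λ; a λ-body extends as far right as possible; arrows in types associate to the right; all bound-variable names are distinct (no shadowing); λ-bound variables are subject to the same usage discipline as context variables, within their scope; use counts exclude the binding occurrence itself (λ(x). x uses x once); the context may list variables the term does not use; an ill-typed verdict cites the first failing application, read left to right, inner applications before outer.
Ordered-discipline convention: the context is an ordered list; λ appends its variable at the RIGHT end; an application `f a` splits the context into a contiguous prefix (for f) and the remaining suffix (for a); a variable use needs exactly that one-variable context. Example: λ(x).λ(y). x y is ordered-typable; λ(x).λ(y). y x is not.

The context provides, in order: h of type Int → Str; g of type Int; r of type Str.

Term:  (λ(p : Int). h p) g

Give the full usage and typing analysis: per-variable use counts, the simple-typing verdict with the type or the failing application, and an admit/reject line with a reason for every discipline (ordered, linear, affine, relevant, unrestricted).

usage: h: 1×; g: 1×; r: 0×; p (bound): 1×
uses in reading order: h, p, g
typing: well-typed at Str
ordered ✗ (needs weakening: r unused)
linear ✗ (needs weakening: r unused)
affine ✓ (h, g, r, p: no repeats, contraction unneeded)
relevant ✗ (needs weakening: r unused)
unrestricted ✓ (simply typable at Str; W, C, E all held)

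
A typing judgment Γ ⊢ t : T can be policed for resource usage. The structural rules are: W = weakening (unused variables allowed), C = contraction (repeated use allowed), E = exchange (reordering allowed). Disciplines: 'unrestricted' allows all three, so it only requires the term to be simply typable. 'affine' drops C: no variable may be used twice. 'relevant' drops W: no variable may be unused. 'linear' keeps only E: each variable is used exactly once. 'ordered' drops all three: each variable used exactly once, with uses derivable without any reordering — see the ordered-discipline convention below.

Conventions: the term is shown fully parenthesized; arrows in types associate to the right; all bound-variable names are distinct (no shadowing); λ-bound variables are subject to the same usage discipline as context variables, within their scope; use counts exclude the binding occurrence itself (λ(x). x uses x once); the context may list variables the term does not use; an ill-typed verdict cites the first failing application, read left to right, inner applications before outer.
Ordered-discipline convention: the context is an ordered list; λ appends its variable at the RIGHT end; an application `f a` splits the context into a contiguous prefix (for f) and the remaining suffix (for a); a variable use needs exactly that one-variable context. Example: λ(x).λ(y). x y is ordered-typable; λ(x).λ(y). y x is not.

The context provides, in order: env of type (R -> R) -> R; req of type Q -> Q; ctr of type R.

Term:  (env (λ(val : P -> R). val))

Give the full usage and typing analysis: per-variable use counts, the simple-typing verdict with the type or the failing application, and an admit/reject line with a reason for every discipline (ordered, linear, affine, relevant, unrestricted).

counts: env: 1; req: 0; ctr: 0; val [bound]: 1
use order (left to right): env, val
typing: ill-typed: a function awaiting R -> R gets (P -> R) -> P -> R
ordered: ✗, a type mismatch blocks all five
linear: ✗, the type mismatch rejects it
affine: ✗, not simply typable
relevant: ✗, fails simple typing
unrestricted: ✗, a type mismatch blocks all five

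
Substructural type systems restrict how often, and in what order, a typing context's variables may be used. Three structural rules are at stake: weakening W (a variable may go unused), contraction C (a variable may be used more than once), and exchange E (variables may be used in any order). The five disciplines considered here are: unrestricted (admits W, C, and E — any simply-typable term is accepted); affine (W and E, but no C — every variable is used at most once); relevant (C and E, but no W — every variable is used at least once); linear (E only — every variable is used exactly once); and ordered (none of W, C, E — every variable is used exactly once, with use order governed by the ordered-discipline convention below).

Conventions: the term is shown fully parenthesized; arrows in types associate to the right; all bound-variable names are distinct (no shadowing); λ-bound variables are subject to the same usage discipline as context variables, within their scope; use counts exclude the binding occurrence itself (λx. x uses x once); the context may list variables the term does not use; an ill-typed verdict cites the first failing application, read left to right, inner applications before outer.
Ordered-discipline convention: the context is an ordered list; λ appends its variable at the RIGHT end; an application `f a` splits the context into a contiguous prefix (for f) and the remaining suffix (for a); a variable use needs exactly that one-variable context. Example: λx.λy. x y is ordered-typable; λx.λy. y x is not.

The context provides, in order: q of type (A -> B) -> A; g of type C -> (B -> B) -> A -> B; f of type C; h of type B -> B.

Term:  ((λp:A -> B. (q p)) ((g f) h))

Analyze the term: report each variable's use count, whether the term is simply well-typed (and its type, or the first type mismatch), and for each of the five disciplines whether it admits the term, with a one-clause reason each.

usage: q: 1; g: 1; f: 1; h: 1; p (bound): 1
uses in reading order: q, p, g, f, h
typing: ✓ — A
ordered: ✓ — q, g, f, h, p once each; derivable with no W/C/E
linear: ✓ — exactly-once usage across q, g, f, h, p
affine: ✓ — at most one use each (q, g, f, h, p)
relevant: ✓ — q, g, f, h, p: all used, weakening unneeded
unrestricted: ✓ — simply typable at A; W, C, E all held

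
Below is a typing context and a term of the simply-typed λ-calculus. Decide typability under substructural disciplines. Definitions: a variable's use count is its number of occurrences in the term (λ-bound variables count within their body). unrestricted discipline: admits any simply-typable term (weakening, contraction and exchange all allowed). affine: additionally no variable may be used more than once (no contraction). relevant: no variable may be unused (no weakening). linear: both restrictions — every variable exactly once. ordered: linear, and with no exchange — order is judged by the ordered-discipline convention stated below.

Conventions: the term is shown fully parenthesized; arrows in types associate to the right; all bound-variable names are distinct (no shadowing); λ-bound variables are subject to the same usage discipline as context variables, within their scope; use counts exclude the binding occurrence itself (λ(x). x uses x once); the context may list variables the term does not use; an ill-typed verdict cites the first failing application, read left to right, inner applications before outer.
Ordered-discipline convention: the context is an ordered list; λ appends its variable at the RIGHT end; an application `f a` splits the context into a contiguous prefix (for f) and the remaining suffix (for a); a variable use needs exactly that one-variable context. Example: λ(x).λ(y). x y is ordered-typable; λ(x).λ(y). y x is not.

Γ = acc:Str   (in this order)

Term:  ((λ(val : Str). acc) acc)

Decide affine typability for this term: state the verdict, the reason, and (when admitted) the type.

no — repeated use of acc ×2
counts: acc: 2×; val (λ-bound): 0×
order of uses: acc, acc
typing: the term checks, with type Str
all disciplines: ordered ✗, linear ✗, affine ✗, relevant ✗, unrestricted ✓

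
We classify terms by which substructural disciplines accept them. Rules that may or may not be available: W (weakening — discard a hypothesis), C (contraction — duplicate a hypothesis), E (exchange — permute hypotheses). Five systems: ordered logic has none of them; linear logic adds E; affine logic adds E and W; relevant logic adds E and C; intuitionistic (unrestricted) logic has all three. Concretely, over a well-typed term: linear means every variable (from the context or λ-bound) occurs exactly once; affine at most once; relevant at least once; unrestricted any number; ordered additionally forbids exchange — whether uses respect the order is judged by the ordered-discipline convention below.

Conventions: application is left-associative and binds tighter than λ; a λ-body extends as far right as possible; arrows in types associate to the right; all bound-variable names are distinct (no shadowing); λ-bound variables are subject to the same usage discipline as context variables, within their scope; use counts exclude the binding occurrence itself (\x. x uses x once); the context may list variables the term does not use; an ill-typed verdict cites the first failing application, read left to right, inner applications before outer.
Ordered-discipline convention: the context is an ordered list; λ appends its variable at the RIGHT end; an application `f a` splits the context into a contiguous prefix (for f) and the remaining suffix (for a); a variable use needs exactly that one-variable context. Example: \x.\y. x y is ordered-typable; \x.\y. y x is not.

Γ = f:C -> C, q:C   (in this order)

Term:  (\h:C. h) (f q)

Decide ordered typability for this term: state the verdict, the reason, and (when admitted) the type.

yes — one use each (f, q, h); ordered split holds; term : C
usage: f ×1, q ×1, h (bound) ×1
use order (left to right): h, f, q
typing: well-typed at C
summary: ordered ✓ · linear ✓ · affine ✓ · relevant ✓ · unrestricted ✓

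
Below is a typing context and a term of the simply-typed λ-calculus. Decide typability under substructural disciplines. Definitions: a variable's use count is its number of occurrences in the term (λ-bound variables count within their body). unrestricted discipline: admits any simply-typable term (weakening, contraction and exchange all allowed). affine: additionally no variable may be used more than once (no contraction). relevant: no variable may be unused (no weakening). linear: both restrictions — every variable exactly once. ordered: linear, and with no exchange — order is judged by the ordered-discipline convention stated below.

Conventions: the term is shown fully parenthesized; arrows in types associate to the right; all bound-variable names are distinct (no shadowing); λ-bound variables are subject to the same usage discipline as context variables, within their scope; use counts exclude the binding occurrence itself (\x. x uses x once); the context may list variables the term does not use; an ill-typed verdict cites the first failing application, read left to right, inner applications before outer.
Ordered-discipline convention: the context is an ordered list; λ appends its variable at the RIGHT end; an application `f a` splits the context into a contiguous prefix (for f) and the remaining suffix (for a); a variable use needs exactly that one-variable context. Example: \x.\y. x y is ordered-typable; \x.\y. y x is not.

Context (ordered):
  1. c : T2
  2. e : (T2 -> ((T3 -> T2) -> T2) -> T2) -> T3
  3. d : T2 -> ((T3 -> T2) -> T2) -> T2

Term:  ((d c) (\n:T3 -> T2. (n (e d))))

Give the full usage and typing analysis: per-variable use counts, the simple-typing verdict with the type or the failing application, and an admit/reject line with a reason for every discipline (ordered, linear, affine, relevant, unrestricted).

usage: c=1; e=1; d=2; n [bound]=1
left-to-right use order: d, c, n, e, d
typing: ✓ — T2
ordered: ✗ — repeated use of d ×2
linear: ✗ — repeated use of d ×2
affine: ✗ — repeated use of d ×2
relevant: ✓ — every one of c, e, d, n appears
unrestricted: ✓ — type-checks (T2) and nothing is barred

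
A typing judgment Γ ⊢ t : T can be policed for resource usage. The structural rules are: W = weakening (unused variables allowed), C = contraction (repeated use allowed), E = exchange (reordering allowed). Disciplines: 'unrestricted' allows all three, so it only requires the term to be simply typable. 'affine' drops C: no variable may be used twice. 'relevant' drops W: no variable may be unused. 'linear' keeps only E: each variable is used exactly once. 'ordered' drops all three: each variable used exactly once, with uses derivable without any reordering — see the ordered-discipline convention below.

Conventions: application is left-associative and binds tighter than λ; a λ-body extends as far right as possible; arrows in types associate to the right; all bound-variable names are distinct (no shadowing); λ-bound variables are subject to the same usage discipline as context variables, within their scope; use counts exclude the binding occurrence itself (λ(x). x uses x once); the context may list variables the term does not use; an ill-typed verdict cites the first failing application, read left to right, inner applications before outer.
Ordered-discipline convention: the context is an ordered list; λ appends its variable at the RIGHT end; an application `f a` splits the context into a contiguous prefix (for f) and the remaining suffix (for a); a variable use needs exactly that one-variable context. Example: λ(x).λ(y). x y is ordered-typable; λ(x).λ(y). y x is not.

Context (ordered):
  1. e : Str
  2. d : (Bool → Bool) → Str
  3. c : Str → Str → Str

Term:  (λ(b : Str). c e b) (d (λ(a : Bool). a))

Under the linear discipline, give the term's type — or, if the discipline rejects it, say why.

term : Str
counts: e: 1; d: 1; c: 1; b [bound]: 1; a [bound]: 1
use order (left to right): c, e, b, d, a
typing: the term checks, with type Str
per-discipline verdicts: ordered ✗; linear ✓; affine ✓; relevant ✓; unrestricted ✓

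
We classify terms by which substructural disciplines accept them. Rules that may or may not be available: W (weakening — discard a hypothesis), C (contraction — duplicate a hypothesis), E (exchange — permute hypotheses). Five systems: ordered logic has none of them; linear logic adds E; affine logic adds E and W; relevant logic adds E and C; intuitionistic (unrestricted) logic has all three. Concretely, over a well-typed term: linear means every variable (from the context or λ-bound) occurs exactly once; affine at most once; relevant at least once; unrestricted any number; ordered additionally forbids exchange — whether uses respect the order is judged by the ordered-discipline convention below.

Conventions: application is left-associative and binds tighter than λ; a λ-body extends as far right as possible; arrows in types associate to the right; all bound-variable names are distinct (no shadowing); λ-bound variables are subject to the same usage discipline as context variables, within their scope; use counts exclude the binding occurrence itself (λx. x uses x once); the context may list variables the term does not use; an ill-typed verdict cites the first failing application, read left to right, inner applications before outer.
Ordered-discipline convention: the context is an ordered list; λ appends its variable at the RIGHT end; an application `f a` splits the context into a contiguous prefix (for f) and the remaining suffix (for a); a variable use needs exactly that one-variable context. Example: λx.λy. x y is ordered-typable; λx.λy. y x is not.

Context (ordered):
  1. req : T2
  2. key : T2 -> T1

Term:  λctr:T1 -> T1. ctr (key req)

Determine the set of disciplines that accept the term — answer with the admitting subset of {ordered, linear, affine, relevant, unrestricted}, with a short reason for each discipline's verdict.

admitted in: linear, affine, relevant, unrestricted
usage: req=1; key=1; ctr [bound]=1
left-to-right use order: ctr, key, req
typing: the term checks, with type (T1 -> T1) -> T1
ordered: ✗ — use order ctr, key, req needs exchange
linear: ✓ — exactly-once usage across req, key, ctr
affine: ✓ — none of req, key, ctr used more than once
relevant: ✓ — every one of req, key, ctr appears
unrestricted: ✓ — well-typed at (T1 -> T1) -> T1; no restrictions here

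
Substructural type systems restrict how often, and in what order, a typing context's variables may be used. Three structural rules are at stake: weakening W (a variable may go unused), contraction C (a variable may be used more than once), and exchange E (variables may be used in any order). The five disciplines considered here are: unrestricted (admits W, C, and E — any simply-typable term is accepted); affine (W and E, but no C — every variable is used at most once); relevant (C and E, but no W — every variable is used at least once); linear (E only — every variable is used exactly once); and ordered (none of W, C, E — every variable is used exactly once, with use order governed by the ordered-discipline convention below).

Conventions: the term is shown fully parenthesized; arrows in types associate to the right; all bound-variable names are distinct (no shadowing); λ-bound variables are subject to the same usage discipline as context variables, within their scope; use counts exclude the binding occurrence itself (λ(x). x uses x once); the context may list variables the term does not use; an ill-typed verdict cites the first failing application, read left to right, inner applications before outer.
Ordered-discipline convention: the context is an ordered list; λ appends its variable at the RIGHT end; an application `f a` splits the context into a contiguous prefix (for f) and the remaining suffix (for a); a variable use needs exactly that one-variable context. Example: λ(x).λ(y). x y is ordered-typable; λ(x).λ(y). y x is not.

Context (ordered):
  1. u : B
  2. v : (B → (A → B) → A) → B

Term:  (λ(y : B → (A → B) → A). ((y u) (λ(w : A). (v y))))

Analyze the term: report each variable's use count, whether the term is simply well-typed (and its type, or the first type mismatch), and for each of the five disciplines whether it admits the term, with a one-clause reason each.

usage: u: 1, v: 1, y (λ-bound): 2, w (λ-bound): 0
order of uses: y, u, v, y
typing: ✓ — (B → (A → B) → A) → A
ordered: ✗, needs contraction — y ×2; unused: w — weakening required
linear: ✗, needs contraction — y ×2; unused: w — weakening required
affine: ✗, needs contraction — y ×2
relevant: ✗, unused: w — weakening required
unrestricted: ✓, well-typed at (B → (A → B) → A) → A; no restrictions here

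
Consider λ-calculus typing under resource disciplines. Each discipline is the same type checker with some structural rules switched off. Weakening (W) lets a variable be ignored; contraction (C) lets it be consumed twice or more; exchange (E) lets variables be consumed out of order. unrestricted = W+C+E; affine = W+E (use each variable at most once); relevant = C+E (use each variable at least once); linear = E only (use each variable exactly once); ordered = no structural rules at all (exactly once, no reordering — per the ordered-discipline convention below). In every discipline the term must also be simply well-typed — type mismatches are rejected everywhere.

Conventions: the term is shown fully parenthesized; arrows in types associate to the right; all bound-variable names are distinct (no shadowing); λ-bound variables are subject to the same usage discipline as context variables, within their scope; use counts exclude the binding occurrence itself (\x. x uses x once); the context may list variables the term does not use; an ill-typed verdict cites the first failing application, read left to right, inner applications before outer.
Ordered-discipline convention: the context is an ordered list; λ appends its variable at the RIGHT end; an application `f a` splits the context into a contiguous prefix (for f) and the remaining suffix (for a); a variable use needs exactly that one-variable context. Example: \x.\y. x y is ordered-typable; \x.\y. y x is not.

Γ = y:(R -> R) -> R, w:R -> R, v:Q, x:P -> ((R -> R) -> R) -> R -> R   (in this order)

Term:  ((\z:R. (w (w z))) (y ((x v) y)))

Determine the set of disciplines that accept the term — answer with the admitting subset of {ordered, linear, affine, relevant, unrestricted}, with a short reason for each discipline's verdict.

admitting disciplines: none
use counts: y: 2; w: 2; v: 1; x: 1; z (bound): 1
left-to-right use order: w, w, z, y, x, v, y
typing: ill-typed: argument of type Q where P is required
ordered: ✗ — not simply typable
linear: ✗ — fails simple typing
affine: ✗ — a type mismatch blocks all five
relevant: ✗ — the type mismatch rejects it
unrestricted: ✗ — not simply typable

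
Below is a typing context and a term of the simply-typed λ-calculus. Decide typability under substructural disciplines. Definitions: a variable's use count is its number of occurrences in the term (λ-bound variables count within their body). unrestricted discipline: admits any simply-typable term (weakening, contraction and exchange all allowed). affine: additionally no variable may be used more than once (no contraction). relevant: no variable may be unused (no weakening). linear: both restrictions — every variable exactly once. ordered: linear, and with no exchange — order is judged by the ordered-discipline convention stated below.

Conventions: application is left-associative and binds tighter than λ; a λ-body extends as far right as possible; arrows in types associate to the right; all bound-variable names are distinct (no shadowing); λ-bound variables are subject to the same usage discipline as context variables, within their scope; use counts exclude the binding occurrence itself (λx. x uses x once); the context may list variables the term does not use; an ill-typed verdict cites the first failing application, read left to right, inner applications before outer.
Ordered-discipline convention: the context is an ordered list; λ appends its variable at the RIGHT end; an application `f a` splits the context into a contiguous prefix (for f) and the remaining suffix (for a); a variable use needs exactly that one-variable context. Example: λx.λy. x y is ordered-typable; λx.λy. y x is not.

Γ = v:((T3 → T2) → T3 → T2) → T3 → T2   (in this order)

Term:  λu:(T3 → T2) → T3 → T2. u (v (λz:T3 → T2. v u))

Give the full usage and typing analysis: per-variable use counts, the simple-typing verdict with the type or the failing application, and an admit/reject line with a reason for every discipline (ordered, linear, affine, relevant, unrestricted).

usage: v=2; u (bound)=2; z (bound)=0
order of uses: u, v, v, u
typing: the term checks, with type ((T3 → T2) → T3 → T2) → T3 → T2
ordered: ✗ — needs contraction — v ×2, u ×2; unused: z — weakening required
linear: ✗ — needs contraction — v ×2, u ×2; unused: z — weakening required
affine: ✗ — needs contraction — v ×2, u ×2
relevant: ✗ — unused: z — weakening required
unrestricted: ✓ — well-typed at ((T3 → T2) → T3 → T2) → T3 → T2; no restrictions here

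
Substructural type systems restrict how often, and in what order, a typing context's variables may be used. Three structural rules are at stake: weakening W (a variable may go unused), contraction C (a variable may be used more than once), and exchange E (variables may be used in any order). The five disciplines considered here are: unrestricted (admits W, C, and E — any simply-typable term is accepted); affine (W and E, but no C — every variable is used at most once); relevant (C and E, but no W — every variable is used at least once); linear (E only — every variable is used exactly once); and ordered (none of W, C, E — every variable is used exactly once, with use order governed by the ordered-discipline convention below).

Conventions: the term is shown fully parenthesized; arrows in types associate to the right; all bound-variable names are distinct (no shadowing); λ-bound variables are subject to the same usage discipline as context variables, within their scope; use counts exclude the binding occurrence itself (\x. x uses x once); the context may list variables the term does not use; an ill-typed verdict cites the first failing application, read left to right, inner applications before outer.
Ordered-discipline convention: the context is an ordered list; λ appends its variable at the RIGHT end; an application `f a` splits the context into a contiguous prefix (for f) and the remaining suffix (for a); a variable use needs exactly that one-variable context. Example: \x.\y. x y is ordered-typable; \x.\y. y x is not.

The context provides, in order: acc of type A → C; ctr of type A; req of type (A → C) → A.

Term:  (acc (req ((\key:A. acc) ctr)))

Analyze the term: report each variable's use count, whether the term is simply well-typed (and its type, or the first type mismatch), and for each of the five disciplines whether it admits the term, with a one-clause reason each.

counts: acc: 2, ctr: 1, req: 1, key (λ-bound): 0
uses in reading order: acc, req, acc, ctr
typing: well-typed at C
ordered ✗ (repeated use of acc ×2; key left unused)
linear ✗ (repeated use of acc ×2; key left unused)
affine ✗ (repeated use of acc ×2)
relevant ✗ (key left unused)
unrestricted ✓ (simply typable at C; W, C, E all held)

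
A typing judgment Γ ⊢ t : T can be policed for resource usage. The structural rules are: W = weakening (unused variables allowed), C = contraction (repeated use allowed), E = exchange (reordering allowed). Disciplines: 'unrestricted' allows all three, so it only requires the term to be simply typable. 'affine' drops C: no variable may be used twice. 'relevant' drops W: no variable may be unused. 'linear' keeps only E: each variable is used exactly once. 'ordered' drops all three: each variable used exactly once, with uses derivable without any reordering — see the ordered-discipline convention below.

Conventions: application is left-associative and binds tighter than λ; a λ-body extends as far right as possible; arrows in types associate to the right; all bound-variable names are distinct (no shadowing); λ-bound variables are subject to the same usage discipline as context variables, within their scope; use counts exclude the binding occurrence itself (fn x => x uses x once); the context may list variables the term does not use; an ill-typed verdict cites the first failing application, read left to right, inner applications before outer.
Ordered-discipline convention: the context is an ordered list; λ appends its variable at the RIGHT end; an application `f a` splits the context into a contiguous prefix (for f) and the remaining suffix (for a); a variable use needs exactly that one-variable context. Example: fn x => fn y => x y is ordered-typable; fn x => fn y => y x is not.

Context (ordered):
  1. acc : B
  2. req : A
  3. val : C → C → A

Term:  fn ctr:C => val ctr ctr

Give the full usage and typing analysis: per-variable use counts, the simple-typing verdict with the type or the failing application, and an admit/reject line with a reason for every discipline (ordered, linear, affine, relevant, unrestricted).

usage: acc=0; req=0; val=1; ctr [bound]=2
left-to-right use order: val, ctr, ctr
typing: well-typed at C → A
ordered ✗ (ctr ×2 used more than once (contraction); unused: acc, req — weakening required)
linear ✗ (ctr ×2 used more than once (contraction); unused: acc, req — weakening required)
affine ✗ (ctr ×2 used more than once (contraction))
relevant ✗ (unused: acc, req — weakening required)
unrestricted ✓ (simply typable at C → A; W, C, E all held)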